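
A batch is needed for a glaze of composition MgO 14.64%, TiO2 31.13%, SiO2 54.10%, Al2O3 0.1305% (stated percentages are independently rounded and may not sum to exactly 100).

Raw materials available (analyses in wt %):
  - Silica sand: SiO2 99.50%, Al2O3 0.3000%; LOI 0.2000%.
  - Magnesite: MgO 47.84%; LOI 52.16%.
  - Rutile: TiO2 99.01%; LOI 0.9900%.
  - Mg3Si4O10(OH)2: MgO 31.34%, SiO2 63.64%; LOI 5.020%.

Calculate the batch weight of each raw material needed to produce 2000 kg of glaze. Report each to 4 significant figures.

Batch per 2000 kg glaze:
  Silica sand: 870.0 kg
  Magnesite: 389.3 kg
  Rutile: 628.8 kg
  Mg3Si4O10(OH)2: 340.0 kg
Total batch = 2228 kg; LOI loss = 228.1 kg; yield = 89.76%

Values along the way are displayed, with 4-significant-figure rounding, within the worked lines. Full float precision is maintained from start to finish — every reported value is rounded only once — the derived quantities, which include net glass mass, yield, ignition loss, the totals, four oxide percentages, are carried at full precision, as given in the question or the answer, from the batch weights on 2000 kg of glass.
Target oxide masses per 2000 kg glaze:
  MgO: 14.64% × 2000 = 292.8 kg
  TiO2: 31.13% × 2000 = 622.6 kg
  SiO2: 54.10% × 2000 = 1082 kg
  Al2O3: 0.1305% × 2000 = 2.610 kg
Mass-balance tally per oxide per the reported batch figures, at the basis given (target by target, the sums agree exact up to rounding of places):
  MgO: 389.3·0.4784 + 340.0·0.3134 = 292.8 kg (target 292.8 kg)
  TiO2: 628.8·0.9901 = 622.6 kg (target 622.6 kg)
  SiO2: 870.0·0.9950 + 340.0·0.6364 = 1082 kg (target 1082 kg)
  Al2O3: 870.0·0.003000 = 2.610 kg (target 2.610 kg)
Glass mass check: Σ batch − LOI loss = 2000 kg (oxide target masses add up to 2000 kg; with the basis standing at 2000 kg — gaps are rounding artifacts).
Adding the batch up: Σ batch = 2228 kg; LOI removed, Σ of batch·LOI: 228.1 kg; yield = glass ÷ total batch = 89.76%.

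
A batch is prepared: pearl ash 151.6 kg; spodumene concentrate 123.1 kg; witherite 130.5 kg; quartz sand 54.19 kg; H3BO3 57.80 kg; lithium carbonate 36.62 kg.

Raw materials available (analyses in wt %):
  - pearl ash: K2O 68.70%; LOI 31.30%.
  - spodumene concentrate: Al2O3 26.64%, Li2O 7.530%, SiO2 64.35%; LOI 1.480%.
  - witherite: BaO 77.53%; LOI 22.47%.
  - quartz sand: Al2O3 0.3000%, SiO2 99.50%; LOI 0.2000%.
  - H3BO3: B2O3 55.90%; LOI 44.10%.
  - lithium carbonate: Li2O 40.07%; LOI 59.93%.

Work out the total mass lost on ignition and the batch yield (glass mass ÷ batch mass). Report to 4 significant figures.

LOI loss = 126.1 kg; glass = 427.7 kg; yield = 77.22%

Mid-chain values are printed with 4-significant-digit rounding in the working — the whole derivation holds full precision from first step to last — exactly one rounding goes into each reported number; derived quantities (LOI, six oxide percentages, the totals, glass mass, yield) are carried at full float precision using the weight values on 427.7 kg of glass, as given in the problem or the answer.
LOI of each material in turn:
  pearl ash: 151.6 × 0.3130 = 47.45 kg
  spodumene concentrate: 123.1 × 0.01480 = 1.822 kg
  witherite: 130.5 × 0.2247 = 29.32 kg
  quartz sand: 54.19 × 0.002000 = 0.1084 kg
  H3BO3: 57.80 × 0.4410 = 25.49 kg
  lithium carbonate: 36.62 × 0.5993 = 21.95 kg
Total LOI = 126.1 kg
Glass = batch − LOI = 553.8 − 126.1 = 427.7 kg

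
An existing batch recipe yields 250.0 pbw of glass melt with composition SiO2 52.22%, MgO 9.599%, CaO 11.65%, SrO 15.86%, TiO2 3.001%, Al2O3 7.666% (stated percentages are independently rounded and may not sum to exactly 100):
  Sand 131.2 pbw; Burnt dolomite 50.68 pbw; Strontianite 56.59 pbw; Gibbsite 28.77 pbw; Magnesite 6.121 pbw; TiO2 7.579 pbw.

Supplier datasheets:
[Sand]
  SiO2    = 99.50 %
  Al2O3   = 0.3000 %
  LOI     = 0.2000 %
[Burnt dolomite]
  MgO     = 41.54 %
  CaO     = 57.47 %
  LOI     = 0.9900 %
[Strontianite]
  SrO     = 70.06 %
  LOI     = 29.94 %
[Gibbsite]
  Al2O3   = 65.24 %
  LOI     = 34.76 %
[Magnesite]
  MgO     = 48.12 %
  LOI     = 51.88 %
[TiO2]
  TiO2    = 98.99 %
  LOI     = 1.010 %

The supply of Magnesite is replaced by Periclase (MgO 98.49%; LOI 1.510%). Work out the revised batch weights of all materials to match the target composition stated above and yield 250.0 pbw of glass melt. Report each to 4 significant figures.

Revised batch per 250.0 pbw glass melt:
  Sand: 131.2 pbw
  Burnt dolomite: 50.68 pbw
  Strontianite: 56.59 pbw
  Gibbsite: 28.77 pbw
  Periclase: 2.991 pbw
  TiO2: 7.579 pbw
Total batch = 277.8 pbw; LOI loss = 27.83 pbw

The working math keeps full precision in all steps. The intermediate values appear rounded off to 4 significant digits on the page. Each reported result is rounded just once — the derived quantities (ignition loss, the six compositions, yield, totals, net glass mass) are rebuilt in exact precision from the weighed amounts at 250.0 pbw of glass as given in question or answer.
Oxide-by-oxide targets in 250.0 pbw glass melt:
  SiO2: 52.22% × 250.0 = 130.6 pbw
  MgO: 9.599% × 250.0 = 24.00 pbw
  CaO: 11.65% × 250.0 = 29.12 pbw
  SrO: 15.86% × 250.0 = 39.65 pbw
  TiO2: 3.001% × 250.0 = 7.502 pbw
  Al2O3: 7.666% × 250.0 = 19.16 pbw
Mass-balance tally per oxide working from each reported weight, under the basis named above (target by target, the sums agree given rounding of the digits):
  SiO2: 131.2·0.9950 = 130.5 pbw (target 130.6 pbw)
  MgO: 50.68·0.4154 + 2.991·0.9849 = 24.00 pbw (target 24.00 pbw)
  CaO: 50.68·0.5747 = 29.13 pbw (target 29.12 pbw)
  SrO: 56.59·0.7006 = 39.65 pbw (target 39.65 pbw)
  TiO2: 7.579·0.9899 = 7.502 pbw (target 7.502 pbw)
  Al2O3: 131.2·0.003000 + 28.77·0.6524 = 19.16 pbw (target 19.16 pbw)
Glass mass check: batch Σ − ignition loss = 250.0 pbw (the Σ of target masses is 250.0 pbw; against the stated basis, 250.0 pbw — rounding explains the deltas).
Batch grand total — Σ batch = 277.8 pbw; loss to ignition Σ batch·LOI = 27.83 pbw; the yield ratio, glass ÷ batch: 89.98%.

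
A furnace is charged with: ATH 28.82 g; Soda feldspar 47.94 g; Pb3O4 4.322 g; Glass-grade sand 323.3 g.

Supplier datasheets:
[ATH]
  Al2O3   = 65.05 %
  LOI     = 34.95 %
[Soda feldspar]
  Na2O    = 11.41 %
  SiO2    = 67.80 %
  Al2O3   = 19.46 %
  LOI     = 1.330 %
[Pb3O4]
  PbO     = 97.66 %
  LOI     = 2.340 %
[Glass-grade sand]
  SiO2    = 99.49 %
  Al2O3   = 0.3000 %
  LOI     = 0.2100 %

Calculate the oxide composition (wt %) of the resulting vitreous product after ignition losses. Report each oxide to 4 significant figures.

Mid-chain values are shown, rounded to four significant figures, at each printed step — all internal work keeps full precision at every stage; a single rounding yields every reported result; the derived quantities, which include net glass mass, totals, the yield, the four compositions, LOI, are computed at full precision, as written in the problem or answer text, from the weighed amounts on 392.9 g of glass.
Per-oxide mass from batch:
  Na2O: 47.94·0.1141 = 5.470 g
  PbO: 4.322·0.9766 = 4.221 g
  SiO2: 47.94·0.6780 + 323.3·0.9949 = 354.2 g
  Al2O3: 28.82·0.6505 + 47.94·0.1946 + 323.3·0.003000 = 29.05 g
LOI: 28.82·0.3495 + 47.94·0.01330 + 4.322·0.02340 + 323.3·0.002100 = 11.49 g
Glass mass = batch − LOI = 404.4 − 11.49 = 392.9 g (the oxide masses sum to this)
percent by weight: oxide/glass ×100

Glass mass = 392.9 g (batch 404.4 − LOI 11.49).
Composition: Na2O 1.392%, PbO 1.074%, SiO2 90.14%, Al2O3 7.393%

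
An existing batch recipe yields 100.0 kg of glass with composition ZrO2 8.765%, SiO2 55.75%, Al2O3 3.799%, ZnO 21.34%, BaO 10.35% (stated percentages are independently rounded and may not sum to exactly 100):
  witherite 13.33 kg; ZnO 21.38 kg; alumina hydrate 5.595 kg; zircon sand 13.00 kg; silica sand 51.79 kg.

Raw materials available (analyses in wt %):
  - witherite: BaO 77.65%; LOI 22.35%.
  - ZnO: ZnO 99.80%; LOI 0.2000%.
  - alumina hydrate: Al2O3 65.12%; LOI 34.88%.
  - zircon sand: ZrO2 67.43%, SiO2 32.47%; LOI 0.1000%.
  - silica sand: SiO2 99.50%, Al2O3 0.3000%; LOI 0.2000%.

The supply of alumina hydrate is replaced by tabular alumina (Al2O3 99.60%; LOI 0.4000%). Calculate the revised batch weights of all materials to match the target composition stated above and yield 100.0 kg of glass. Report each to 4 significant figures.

Each numeric step holds full float precision at all times — rounding to four significant figures applies to each in-between result as displayed; every reported number is rounded exactly once. The derived quantities are rebuilt in full precision (yield, ignition loss, net glass mass, the totals, the five compositions) from the batch weights per 100.0 kg of glass, as set out in the problem or the answer.
Target oxide masses per 100.0 kg glass:
  ZrO2: 8.765% × 100.0 = 8.765 kg
  SiO2: 55.75% × 100.0 = 55.75 kg
  Al2O3: 3.799% × 100.0 = 3.799 kg
  ZnO: 21.34% × 100.0 = 21.34 kg
  BaO: 10.35% × 100.0 = 10.35 kg
Verifying the oxide balance given the weights on record, relative to the basis at hand (target by target, the sums agree modulo rounding of the values):
  ZrO2: 13.00·0.6743 = 8.766 kg (target 8.765 kg)
  SiO2: 13.00·0.3247 + 51.79·0.9950 = 55.75 kg (target 55.75 kg)
  Al2O3: 3.658·0.9960 + 51.79·0.003000 = 3.799 kg (target 3.799 kg)
  ZnO: 21.38·0.9980 = 21.34 kg (target 21.34 kg)
  BaO: 13.33·0.7765 = 10.35 kg (target 10.35 kg)
Mass balance on the glass: batch total minus LOI = 100.0 kg (the Σ of target masses is 100.0 kg; stated basis 100.0 kg — gaps are rounding artifacts).
Whole-batch sum: Σ batch = 103.2 kg; LOI removed, Σ of batch·LOI: 3.153 kg; as yield: glass ÷ batch → 96.94%.

Revised batch per 100.0 kg glass:
  witherite: 13.33 kg
  ZnO: 21.38 kg
  tabular alumina: 3.658 kg
  zircon sand: 13.00 kg
  silica sand: 51.79 kg
Total batch = 103.2 kg; LOI loss = 3.153 kg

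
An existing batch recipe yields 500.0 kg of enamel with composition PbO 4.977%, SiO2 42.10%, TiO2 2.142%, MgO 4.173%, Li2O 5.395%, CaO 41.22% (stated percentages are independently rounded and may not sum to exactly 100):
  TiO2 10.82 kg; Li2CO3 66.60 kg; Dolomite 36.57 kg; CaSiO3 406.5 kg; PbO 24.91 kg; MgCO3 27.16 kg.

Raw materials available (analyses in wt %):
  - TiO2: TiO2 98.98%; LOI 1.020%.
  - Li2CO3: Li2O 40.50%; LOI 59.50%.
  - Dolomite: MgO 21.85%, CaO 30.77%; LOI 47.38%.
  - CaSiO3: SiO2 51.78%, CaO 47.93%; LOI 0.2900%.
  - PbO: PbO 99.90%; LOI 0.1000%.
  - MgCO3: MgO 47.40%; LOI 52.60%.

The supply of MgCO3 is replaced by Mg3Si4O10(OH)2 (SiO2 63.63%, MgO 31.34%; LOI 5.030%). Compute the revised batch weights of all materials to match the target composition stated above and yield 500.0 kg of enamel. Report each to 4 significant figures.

Revised batch per 500.0 kg enamel:
  TiO2: 10.82 kg
  Li2CO3: 66.60 kg
  Dolomite: 70.25 kg
  CaSiO3: 384.9 kg
  PbO: 24.91 kg
  Mg3Si4O10(OH)2: 17.60 kg
Total batch = 575.1 kg; LOI loss = 75.05 kg

Values along the way are printed with 4-significant-figure rounding at each printed step — every computation runs at full float precision from start to finish — each reported result takes a single rounding — the derived quantities, which include the yield, the six compositions, the totals, LOI, glass mass, are recomputed in exact precision, as set out in the problem or the answer, from the batch weights for 500.0 kg of glass.
Target masses of each oxide per 500.0 kg enamel:
  PbO: 4.977% × 500.0 = 24.88 kg
  SiO2: 42.10% × 500.0 = 210.5 kg
  TiO2: 2.142% × 500.0 = 10.71 kg
  MgO: 4.173% × 500.0 = 20.86 kg
  Li2O: 5.395% × 500.0 = 26.98 kg
  CaO: 41.22% × 500.0 = 206.1 kg
Sums-versus-targets review using the reported weights, on the stated basis (every target is met by its sum net of answer rounding effects):
  PbO: 24.91·0.9990 = 24.89 kg (target 24.88 kg)
  SiO2: 384.9·0.5178 + 17.60·0.6363 = 210.5 kg (target 210.5 kg)
  TiO2: 10.82·0.9898 = 10.71 kg (target 10.71 kg)
  MgO: 70.25·0.2185 + 17.60·0.3134 = 20.87 kg (target 20.86 kg)
  Li2O: 66.60·0.4050 = 26.97 kg (target 26.98 kg)
  CaO: 70.25·0.3077 + 384.9·0.4793 = 206.1 kg (target 206.1 kg)
Glass-mass sanity pass: total batch − LOI = 500.0 kg (the Σ of target masses is 500.0 kg; basis as stated: 500.0 kg — rounding explains the deltas).
Summing the batch: Σ batch = 575.1 kg; LOI removed, Σ of batch·LOI: 75.05 kg; glass ÷ batch gives a yield of 86.95%.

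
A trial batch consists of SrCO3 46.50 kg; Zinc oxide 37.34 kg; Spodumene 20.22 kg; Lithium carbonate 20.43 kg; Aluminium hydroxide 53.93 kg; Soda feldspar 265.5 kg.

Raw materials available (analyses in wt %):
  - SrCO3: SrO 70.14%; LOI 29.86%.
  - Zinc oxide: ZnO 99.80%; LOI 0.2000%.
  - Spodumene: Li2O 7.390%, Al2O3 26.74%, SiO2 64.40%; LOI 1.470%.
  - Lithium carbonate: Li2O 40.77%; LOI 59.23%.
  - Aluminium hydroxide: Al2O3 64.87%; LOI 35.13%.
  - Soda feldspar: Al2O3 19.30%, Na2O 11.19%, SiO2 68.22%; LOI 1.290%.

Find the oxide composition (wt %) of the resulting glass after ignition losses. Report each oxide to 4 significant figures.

Glass mass = 395.2 kg (batch 443.9 − LOI 48.73).
Composition: Li2O 2.486%, Al2O3 23.19%, SrO 8.253%, ZnO 9.430%, Na2O 7.518%, SiO2 49.13%

Mid-chain values are printed, rounded to 4 significant digits, across the worked steps — the whole derivation holds full precision at all times; a single rounding completes every reported figure; derived quantities (ignition loss, six oxide percentages, the totals, yield, glass mass) are computed at exact precision from the weighed amounts per 395.2 kg of glass, as quoted within question or answer.
Delivered oxide masses:
  Li2O: 20.22·0.07390 + 20.43·0.4077 = 9.824 kg
  Al2O3: 20.22·0.2674 + 53.93·0.6487 + 265.5·0.1930 = 91.63 kg
  SrO: 46.50·0.7014 = 32.62 kg
  ZnO: 37.34·0.9980 = 37.27 kg
  Na2O: 265.5·0.1119 = 29.71 kg
  SiO2: 20.22·0.6440 + 265.5·0.6822 = 194.1 kg
LOI: 46.50·0.2986 + 37.34·0.002000 + 20.22·0.01470 + 20.43·0.5923 + 53.93·0.3513 + 265.5·0.01290 = 48.73 kg
batch − LOI leaves glass = 443.9 − 48.73 = 395.2 kg (= Σ oxide masses)
percent by weight: oxide/glass ×100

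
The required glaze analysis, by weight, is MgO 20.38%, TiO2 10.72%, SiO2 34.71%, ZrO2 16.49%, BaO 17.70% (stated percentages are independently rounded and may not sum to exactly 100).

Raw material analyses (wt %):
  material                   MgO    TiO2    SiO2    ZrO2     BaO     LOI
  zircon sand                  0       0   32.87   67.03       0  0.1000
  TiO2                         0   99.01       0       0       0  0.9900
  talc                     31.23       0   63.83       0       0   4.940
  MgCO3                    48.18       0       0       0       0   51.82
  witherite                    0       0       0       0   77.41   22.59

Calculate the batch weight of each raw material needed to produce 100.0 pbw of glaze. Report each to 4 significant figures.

Values along the way are shown rounded to four significant digits when written out. Full precision is kept in all steps — each reported figure is rounded a single time. Derived quantities, including the totals, yield, LOI, five oxide percentages, glass mass, are re-derived from the batch weights per 100.0 pbw of glass in exact precision, as they appear in problem or answer.
Target masses of each oxide per 100.0 pbw glaze:
  MgO: 20.38% × 100.0 = 20.38 pbw
  TiO2: 10.72% × 100.0 = 10.72 pbw
  SiO2: 34.71% × 100.0 = 34.71 pbw
  ZrO2: 16.49% × 100.0 = 16.49 pbw
  BaO: 17.70% × 100.0 = 17.70 pbw
Verifying the oxide balance on the weights just shown, relative to the basis at hand (oxide sums agree with the targets within answer rounding):
  MgO: 41.71·0.3123 + 15.26·0.4818 = 20.38 pbw (target 20.38 pbw)
  TiO2: 10.83·0.9901 = 10.72 pbw (target 10.72 pbw)
  SiO2: 24.60·0.3287 + 41.71·0.6383 = 34.71 pbw (target 34.71 pbw)
  ZrO2: 24.60·0.6703 = 16.49 pbw (target 16.49 pbw)
  BaO: 22.87·0.7741 = 17.70 pbw (target 17.70 pbw)
Glass-mass bookkeeping: batch Σ − ignition loss = 100.0 pbw (per-oxide target masses sum to 100.0 pbw; against the stated basis, 100.0 pbw — a pure rounding effect).
Batch grand total — Σ batch = 115.3 pbw; Σ batch·LOI gives LOI loss = 15.27 pbw; as yield: glass ÷ batch → 86.76%.

Batch per 100.0 pbw glaze:
  zircon sand: 24.60 pbw
  TiO2: 10.83 pbw
  talc: 41.71 pbw
  MgCO3: 15.26 pbw
  witherite: 22.87 pbw
Total batch = 115.3 pbw; LOI loss = 15.27 pbw; yield = 86.76%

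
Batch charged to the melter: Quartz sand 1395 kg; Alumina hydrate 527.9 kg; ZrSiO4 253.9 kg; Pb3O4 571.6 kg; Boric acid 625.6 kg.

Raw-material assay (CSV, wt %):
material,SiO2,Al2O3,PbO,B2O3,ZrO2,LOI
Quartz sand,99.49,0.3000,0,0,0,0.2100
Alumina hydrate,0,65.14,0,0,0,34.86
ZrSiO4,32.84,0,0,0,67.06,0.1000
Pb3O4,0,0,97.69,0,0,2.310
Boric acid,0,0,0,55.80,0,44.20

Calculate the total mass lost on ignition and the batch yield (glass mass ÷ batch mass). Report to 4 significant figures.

LOI loss = 476.9 kg; glass = 2897 kg; yield = 85.86%

Rounding to four significant digits applies to every mid-chain value as shown. Every computation holds full precision at each step; each reported result takes just one rounding; all derived quantities, including the totals, yield, the five compositions, LOI, net glass mass, are recomputed from the batch weights for 2897 kg of glass in full float precision, as they appear in either problem or answer.
Ignition loss by material:
  Quartz sand: 1395 × 0.002100 = 2.929 kg
  Alumina hydrate: 527.9 × 0.3486 = 184.0 kg
  ZrSiO4: 253.9 × 0.001000 = 0.2539 kg
  Pb3O4: 571.6 × 0.02310 = 13.20 kg
  Boric acid: 625.6 × 0.4420 = 276.5 kg
Total LOI = 476.9 kg
Glass = batch − LOI = 3374 − 476.9 = 2897 kg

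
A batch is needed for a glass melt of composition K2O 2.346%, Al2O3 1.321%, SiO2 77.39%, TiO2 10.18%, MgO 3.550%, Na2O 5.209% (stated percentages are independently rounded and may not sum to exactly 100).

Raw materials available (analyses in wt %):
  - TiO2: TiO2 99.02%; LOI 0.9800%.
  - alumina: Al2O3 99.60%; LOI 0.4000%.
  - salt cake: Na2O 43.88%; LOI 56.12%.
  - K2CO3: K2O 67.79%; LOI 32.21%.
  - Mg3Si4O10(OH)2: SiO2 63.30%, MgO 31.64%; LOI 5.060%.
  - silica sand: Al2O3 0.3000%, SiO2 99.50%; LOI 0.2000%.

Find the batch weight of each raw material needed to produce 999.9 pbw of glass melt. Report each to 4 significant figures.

Batch per 999.9 pbw glass melt:
  TiO2: 102.8 pbw
  alumina: 11.13 pbw
  salt cake: 118.7 pbw
  K2CO3: 34.60 pbw
  Mg3Si4O10(OH)2: 112.2 pbw
  silica sand: 706.3 pbw
Total batch = 1086 pbw; LOI loss = 85.90 pbw; yield = 92.09%

Every computation keeps full precision through every step — values along the way are printed, with 4-significant-figure rounding, in the printout. Each reported value takes a single rounding — derived quantities are carried in full precision (LOI, six oxide percentages, the totals, net glass mass, the yield) starting from the weights at 999.9 pbw of glass, precisely as stated by either problem or answer.
Per-oxide target masses for 999.9 pbw glass melt:
  K2O: 2.346% × 999.9 = 23.46 pbw
  Al2O3: 1.321% × 999.9 = 13.21 pbw
  SiO2: 77.39% × 999.9 = 773.8 pbw
  TiO2: 10.18% × 999.9 = 101.8 pbw
  MgO: 3.550% × 999.9 = 35.50 pbw
  Na2O: 5.209% × 999.9 = 52.08 pbw
Mass-balance tally per oxide per the reported batch figures, relative to the basis at hand (oxide sums agree with the targets exact up to rounding of places):
  K2O: 34.60·0.6779 = 23.46 pbw (target 23.46 pbw)
  Al2O3: 11.13·0.9960 + 706.3·0.003000 = 13.20 pbw (target 13.21 pbw)
  SiO2: 112.2·0.6330 + 706.3·0.9950 = 773.8 pbw (target 773.8 pbw)
  TiO2: 102.8·0.9902 = 101.8 pbw (target 101.8 pbw)
  MgO: 112.2·0.3164 = 35.50 pbw (target 35.50 pbw)
  Na2O: 118.7·0.4388 = 52.09 pbw (target 52.08 pbw)
Mass balance on the glass: total charge less LOI = 999.8 pbw (summing oxide targets gives 999.9 pbw; versus the stated basis of 999.9 pbw — gaps are rounding artifacts).
Summing the batch: Σ batch = 1086 pbw; LOI loss = Σ batch·LOI = 85.90 pbw; glass ÷ batch gives a yield of 92.09%.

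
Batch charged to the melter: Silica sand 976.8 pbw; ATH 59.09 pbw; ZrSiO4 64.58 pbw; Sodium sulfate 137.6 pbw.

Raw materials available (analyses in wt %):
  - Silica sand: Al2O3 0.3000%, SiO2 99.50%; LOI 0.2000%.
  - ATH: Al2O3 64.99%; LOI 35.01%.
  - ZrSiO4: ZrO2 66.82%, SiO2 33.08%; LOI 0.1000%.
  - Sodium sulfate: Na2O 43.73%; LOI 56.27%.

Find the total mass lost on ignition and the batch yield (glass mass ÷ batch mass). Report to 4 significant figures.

LOI loss = 100.1 pbw; glass = 1138 pbw; yield = 91.91%

The working math holds full precision through every step. Intermediates are shown (rounded to four significant digits) within the worked lines — every reported value is rounded a single time — all derived quantities, including the yield, net glass mass, LOI, the totals, the four compositions, are recomputed from the batch weights per 1138 pbw of glass in full precision, precisely as stated by problem or answer.
Each material's LOI contribution:
  Silica sand: 976.8 × 0.002000 = 1.954 pbw
  ATH: 59.09 × 0.3501 = 20.69 pbw
  ZrSiO4: 64.58 × 0.001000 = 0.06458 pbw
  Sodium sulfate: 137.6 × 0.5627 = 77.43 pbw
Total LOI = 100.1 pbw
Glass = batch − LOI = 1238 − 100.1 = 1138 pbw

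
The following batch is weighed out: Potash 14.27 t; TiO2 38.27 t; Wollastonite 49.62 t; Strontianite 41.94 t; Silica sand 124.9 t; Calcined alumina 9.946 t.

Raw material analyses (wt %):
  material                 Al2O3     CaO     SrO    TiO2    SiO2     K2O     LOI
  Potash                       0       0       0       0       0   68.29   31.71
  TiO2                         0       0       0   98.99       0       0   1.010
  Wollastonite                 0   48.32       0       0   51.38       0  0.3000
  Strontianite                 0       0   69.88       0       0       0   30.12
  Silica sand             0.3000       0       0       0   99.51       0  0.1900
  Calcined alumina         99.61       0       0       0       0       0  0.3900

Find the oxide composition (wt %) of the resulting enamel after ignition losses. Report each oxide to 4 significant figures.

Glass mass = 261.0 t (batch 278.9 − LOI 17.97).
Composition: Al2O3 3.940%, CaO 9.187%, SrO 11.23%, TiO2 14.52%, SiO2 57.39%, K2O 3.734%

The intermediate values appear rounded to four significant digits on the page. Exact precision is held at every stage. A single rounding produces each reported result; all derived quantities (totals, the six compositions, glass mass, yield, ignition loss) are rebuilt at full precision from the batch weights at 261.0 t of glass, as given in the question or the answer.
Oxide masses out of the charge:
  Al2O3: 124.9·0.003000 + 9.946·0.9961 = 10.28 t
  CaO: 49.62·0.4832 = 23.98 t
  SrO: 41.94·0.6988 = 29.31 t
  TiO2: 38.27·0.9899 = 37.88 t
  SiO2: 49.62·0.5138 + 124.9·0.9951 = 149.8 t
  K2O: 14.27·0.6829 = 9.745 t
LOI: 14.27·0.3171 + 38.27·0.01010 + 49.62·0.003000 + 41.94·0.3012 + 124.9·0.001900 + 9.946·0.003900 = 17.97 t
batch − LOI leaves glass = 278.9 − 17.97 = 261.0 t (matching Σ of the oxides)
wt % = oxide mass / glass mass × 100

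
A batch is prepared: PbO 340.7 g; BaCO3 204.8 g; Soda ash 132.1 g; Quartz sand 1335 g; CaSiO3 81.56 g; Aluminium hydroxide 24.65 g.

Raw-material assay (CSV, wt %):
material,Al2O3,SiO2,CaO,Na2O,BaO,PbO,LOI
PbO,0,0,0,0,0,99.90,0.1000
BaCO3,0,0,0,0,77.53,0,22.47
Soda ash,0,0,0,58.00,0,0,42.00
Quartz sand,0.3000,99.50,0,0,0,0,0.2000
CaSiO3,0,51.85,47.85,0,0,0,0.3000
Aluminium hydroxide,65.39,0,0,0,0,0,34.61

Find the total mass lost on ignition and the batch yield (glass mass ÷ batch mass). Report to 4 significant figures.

LOI loss = 113.3 g; glass = 2006 g; yield = 94.65%

In-progress results are printed rounded to 4 significant figures across the worked steps; all internal work runs at full precision at every stage; each reported figure carries a single rounding; the derived quantities are rebuilt starting from the weights per 2006 g of glass in exact precision (LOI, totals, six oxide percentages, yield, glass mass), as quoted within the problem or answer text.
LOI of each material in turn:
  PbO: 340.7 × 0.001000 = 0.3407 g
  BaCO3: 204.8 × 0.2247 = 46.02 g
  Soda ash: 132.1 × 0.4200 = 55.48 g
  Quartz sand: 1335 × 0.002000 = 2.670 g
  CaSiO3: 81.56 × 0.003000 = 0.2447 g
  Aluminium hydroxide: 24.65 × 0.3461 = 8.531 g
Total LOI = 113.3 g
Glass = batch − LOI = 2119 − 113.3 = 2006 g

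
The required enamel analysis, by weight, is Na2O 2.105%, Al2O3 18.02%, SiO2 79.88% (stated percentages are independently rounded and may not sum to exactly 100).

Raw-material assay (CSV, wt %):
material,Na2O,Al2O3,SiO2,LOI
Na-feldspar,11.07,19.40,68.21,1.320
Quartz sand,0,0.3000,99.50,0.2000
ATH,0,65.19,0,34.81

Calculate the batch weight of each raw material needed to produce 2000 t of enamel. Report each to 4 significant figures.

Batch per 2000 t enamel:
  Na-feldspar: 380.3 t
  Quartz sand: 1345 t
  ATH: 433.5 t
Total batch = 2159 t; LOI loss = 158.6 t; yield = 92.65%

All arithmetic runs at exact precision at every stage; working values appear (rounded to 4 significant figures) as written — every reported figure is rounded once only; derived quantities (glass mass, the totals, ignition loss, three oxide percentages, the yield) are re-derived starting from the weights at 2000 t of glass in exact precision as set out in problem or answer.
Oxide-by-oxide targets in 2000 t enamel:
  Na2O: 2.105% × 2000 = 42.10 t
  Al2O3: 18.02% × 2000 = 360.4 t
  SiO2: 79.88% × 2000 = 1598 t
Sums-versus-targets review with the batch weights as given, versus the basis set out (each sum matches its target mass inside rounding margins):
  Na2O: 380.3·0.1107 = 42.10 t (target 42.10 t)
  Al2O3: 380.3·0.1940 + 1345·0.003000 + 433.5·0.6519 = 360.4 t (target 360.4 t)
  SiO2: 380.3·0.6821 + 1345·0.9950 = 1598 t (target 1598 t)
The glass-mass cross-check: the batch minus its LOI: 2000 t (per-oxide target masses sum to 2000 t; basis as stated: 2000 t — rounding explains the deltas).
Summing the batch: Σ batch = 2159 t; the LOI term Σ batch·LOI equals 158.6 t; glass ÷ batch gives a yield of 92.65%.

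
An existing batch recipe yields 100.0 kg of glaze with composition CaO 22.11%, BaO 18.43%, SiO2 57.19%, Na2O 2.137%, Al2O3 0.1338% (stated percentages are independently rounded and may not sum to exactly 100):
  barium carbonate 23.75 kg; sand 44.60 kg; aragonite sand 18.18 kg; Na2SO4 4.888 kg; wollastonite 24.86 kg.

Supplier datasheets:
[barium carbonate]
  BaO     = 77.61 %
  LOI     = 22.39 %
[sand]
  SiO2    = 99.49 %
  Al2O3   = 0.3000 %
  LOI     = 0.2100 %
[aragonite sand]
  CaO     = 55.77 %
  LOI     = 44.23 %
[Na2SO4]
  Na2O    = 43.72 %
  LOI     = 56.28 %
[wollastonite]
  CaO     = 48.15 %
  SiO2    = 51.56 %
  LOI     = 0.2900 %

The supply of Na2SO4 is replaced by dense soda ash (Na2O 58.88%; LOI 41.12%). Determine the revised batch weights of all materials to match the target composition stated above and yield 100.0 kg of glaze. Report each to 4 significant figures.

Each numeric step keeps full precision all the way through. Working values are printed rounded to four significant figures within the worked lines; a single rounding finalizes each reported figure; all derived quantities (ignition loss, the five compositions, totals, the yield, glass mass) are recomputed in full precision from the batch weights on 100.0 kg of glass, precisely as stated by the problem or answer text.
The oxide mass targets at 100.0 kg glaze:
  CaO: 22.11% × 100.0 = 22.11 kg
  BaO: 18.43% × 100.0 = 18.43 kg
  SiO2: 57.19% × 100.0 = 57.19 kg
  Na2O: 2.137% × 100.0 = 2.137 kg
  Al2O3: 0.1338% × 100.0 = 0.1338 kg
Balance tally, oxide-wise, on the weights just shown, relative to the basis at hand (sums match the target masses once rounding is allowed for):
  CaO: 18.18·0.5577 + 24.86·0.4815 = 22.11 kg (target 22.11 kg)
  BaO: 23.75·0.7761 = 18.43 kg (target 18.43 kg)
  SiO2: 44.60·0.9949 + 24.86·0.5156 = 57.19 kg (target 57.19 kg)
  Na2O: 3.629·0.5888 = 2.137 kg (target 2.137 kg)
  Al2O3: 44.60·0.003000 = 0.1338 kg (target 0.1338 kg)
Glass-mass closure: total batch − LOI = 100.0 kg (oxide target masses add up to 100.0 kg; against the stated basis, 100.0 kg — deltas are rounding alone).
Batch total: Σ batch = 115.0 kg; LOI removed, Σ of batch·LOI: 15.02 kg; yield = glass ÷ total batch = 86.94%.

Revised batch per 100.0 kg glaze:
  barium carbonate: 23.75 kg
  sand: 44.60 kg
  aragonite sand: 18.18 kg
  dense soda ash: 3.629 kg
  wollastonite: 24.86 kg
Total batch = 115.0 kg; LOI loss = 15.02 kg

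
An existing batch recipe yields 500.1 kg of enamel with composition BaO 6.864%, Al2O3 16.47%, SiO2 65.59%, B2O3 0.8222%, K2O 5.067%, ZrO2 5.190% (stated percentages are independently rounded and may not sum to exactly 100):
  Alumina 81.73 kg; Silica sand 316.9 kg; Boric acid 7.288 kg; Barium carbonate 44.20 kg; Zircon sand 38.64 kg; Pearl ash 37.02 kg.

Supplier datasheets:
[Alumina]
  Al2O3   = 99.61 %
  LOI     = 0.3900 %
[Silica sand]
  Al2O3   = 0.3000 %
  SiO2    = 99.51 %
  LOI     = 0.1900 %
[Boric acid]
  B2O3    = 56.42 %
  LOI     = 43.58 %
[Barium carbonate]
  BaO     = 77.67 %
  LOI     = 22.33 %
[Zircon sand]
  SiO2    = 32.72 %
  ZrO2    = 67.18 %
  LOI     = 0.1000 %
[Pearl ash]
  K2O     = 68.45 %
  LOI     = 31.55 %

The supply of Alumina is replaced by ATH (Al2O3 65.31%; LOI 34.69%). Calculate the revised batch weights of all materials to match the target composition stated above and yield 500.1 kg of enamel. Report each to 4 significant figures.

In-progress results are displayed with 4-significant-digit rounding in the printout — every computation holds full float precision in all steps — every reported number is rounded a single time — derived quantities (glass mass, the six compositions, ignition loss, yield, totals) are rebuilt from the weighed amounts for 500.1 kg of glass at full precision as quoted within question or answer.
The oxide mass targets at 500.1 kg enamel:
  BaO: 6.864% × 500.1 = 34.33 kg
  Al2O3: 16.47% × 500.1 = 82.37 kg
  SiO2: 65.59% × 500.1 = 328.0 kg
  B2O3: 0.8222% × 500.1 = 4.112 kg
  K2O: 5.067% × 500.1 = 25.34 kg
  ZrO2: 5.190% × 500.1 = 25.96 kg
Balance tally, oxide-wise, given the weights on record, per the basis as stated (sums match the target masses once rounding is allowed for):
  BaO: 44.20·0.7767 = 34.33 kg (target 34.33 kg)
  Al2O3: 124.7·0.6531 + 316.9·0.003000 = 82.39 kg (target 82.37 kg)
  SiO2: 316.9·0.9951 + 38.64·0.3272 = 328.0 kg (target 328.0 kg)
  B2O3: 7.288·0.5642 = 4.112 kg (target 4.112 kg)
  K2O: 37.02·0.6845 = 25.34 kg (target 25.34 kg)
  ZrO2: 38.64·0.6718 = 25.96 kg (target 25.96 kg)
Auditing the glass mass value: whole batch net of LOI = 500.1 kg (oxide target masses add up to 500.1 kg; basis as stated: 500.1 kg — a pure rounding effect).
Summing the batch: Σ batch = 568.7 kg; LOI removed, Σ of batch·LOI: 68.62 kg; as yield: glass ÷ batch → 87.93%.

Revised batch per 500.1 kg enamel:
  ATH: 124.7 kg
  Silica sand: 316.9 kg
  Boric acid: 7.288 kg
  Barium carbonate: 44.20 kg
  Zircon sand: 38.64 kg
  Pearl ash: 37.02 kg
Total batch = 568.7 kg; LOI loss = 68.62 kg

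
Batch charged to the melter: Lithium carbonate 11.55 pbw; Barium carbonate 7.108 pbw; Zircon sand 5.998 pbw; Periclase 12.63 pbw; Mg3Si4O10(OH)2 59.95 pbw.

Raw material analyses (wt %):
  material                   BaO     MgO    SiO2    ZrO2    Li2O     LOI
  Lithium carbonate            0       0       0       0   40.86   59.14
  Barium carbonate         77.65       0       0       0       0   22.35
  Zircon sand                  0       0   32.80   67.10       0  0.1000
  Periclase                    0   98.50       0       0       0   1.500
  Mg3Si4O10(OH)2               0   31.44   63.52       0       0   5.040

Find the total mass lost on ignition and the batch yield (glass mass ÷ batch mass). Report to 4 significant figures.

Each numeric step carries full precision from start to finish; intermediates are printed rounded to 4 significant digits alongside each step; every reported number undergoes a single rounding; the derived quantities are computed at full float precision (the five compositions, ignition loss, the yield, net glass mass, totals) from the weighed amounts per 85.60 pbw of glass, as they appear in the problem or the answer.
Each material's LOI contribution:
  Lithium carbonate: 11.55 × 0.5914 = 6.831 pbw
  Barium carbonate: 7.108 × 0.2235 = 1.589 pbw
  Zircon sand: 5.998 × 0.001000 = 0.005998 pbw
  Periclase: 12.63 × 0.01500 = 0.1895 pbw
  Mg3Si4O10(OH)2: 59.95 × 0.05040 = 3.021 pbw
Total LOI = 11.64 pbw
Glass = batch − LOI = 97.24 − 11.64 = 85.60 pbw

LOI loss = 11.64 pbw; glass = 85.60 pbw; yield = 88.03%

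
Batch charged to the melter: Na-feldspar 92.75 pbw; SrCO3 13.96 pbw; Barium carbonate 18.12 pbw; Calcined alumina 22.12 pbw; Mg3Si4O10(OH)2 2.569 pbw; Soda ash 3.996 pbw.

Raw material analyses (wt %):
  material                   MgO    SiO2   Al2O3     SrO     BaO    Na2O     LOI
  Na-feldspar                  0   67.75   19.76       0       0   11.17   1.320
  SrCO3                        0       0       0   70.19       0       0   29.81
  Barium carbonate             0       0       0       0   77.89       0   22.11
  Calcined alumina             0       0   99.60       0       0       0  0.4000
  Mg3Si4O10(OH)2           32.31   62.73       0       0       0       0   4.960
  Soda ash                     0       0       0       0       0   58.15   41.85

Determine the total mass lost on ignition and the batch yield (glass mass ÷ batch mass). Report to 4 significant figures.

The working math keeps full float precision all the way through — values along the way are displayed, with 4-significant-figure rounding, in the printout; each reported result is rounded once only; derived quantities, including the six compositions, the yield, ignition loss, net glass mass, the totals, are computed from the weighed amounts on 142.2 pbw of glass at full precision as set out in the problem or answer text.
Each material's LOI contribution:
  Na-feldspar: 92.75 × 0.01320 = 1.224 pbw
  SrCO3: 13.96 × 0.2981 = 4.161 pbw
  Barium carbonate: 18.12 × 0.2211 = 4.006 pbw
  Calcined alumina: 22.12 × 0.004000 = 0.08848 pbw
  Mg3Si4O10(OH)2: 2.569 × 0.04960 = 0.1274 pbw
  Soda ash: 3.996 × 0.4185 = 1.672 pbw
Total LOI = 11.28 pbw
Glass = batch − LOI = 153.5 − 11.28 = 142.2 pbw

LOI loss = 11.28 pbw; glass = 142.2 pbw; yield = 92.65%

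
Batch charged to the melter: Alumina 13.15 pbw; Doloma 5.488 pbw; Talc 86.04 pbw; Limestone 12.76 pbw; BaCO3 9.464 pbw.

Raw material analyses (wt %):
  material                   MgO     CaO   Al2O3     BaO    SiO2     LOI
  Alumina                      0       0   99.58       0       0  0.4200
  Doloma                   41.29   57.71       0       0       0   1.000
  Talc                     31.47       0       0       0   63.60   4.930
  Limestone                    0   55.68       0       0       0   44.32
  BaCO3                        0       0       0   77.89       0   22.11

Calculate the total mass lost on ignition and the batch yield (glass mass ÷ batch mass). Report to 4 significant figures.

Each numeric step carries full float precision in all steps — mid-chain values are shown, with 4-significant-figure rounding, in the working — each reported result undergoes a single rounding — the derived quantities (five oxide percentages, net glass mass, totals, LOI, the yield) are computed in exact precision starting from the weights on 114.8 pbw of glass exactly as shown in problem or answer.
Per-material ignition loss:
  Alumina: 13.15 × 0.004200 = 0.05523 pbw
  Doloma: 5.488 × 0.01000 = 0.05488 pbw
  Talc: 86.04 × 0.04930 = 4.242 pbw
  Limestone: 12.76 × 0.4432 = 5.655 pbw
  BaCO3: 9.464 × 0.2211 = 2.092 pbw
Total LOI = 12.10 pbw
Glass = batch − LOI = 126.9 − 12.10 = 114.8 pbw

LOI loss = 12.10 pbw; glass = 114.8 pbw; yield = 90.47%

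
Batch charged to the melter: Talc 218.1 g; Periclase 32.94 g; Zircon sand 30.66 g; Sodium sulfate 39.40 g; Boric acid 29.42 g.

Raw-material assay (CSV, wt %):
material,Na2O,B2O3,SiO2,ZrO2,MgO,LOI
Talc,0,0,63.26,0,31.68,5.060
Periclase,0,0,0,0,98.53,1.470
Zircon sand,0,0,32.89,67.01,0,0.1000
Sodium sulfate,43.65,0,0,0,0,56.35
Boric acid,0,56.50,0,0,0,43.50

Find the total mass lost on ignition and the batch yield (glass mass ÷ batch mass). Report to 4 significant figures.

LOI loss = 46.55 g; glass = 304.0 g; yield = 86.72%

All internal work keeps full float precision at each step — values along the way are shown rounded off to 4 significant figures when written out; exactly one rounding is applied to each reported figure. The derived quantities (glass mass, ignition loss, totals, the yield, the five compositions) are rebuilt from the weighed amounts for 304.0 g of glass at full float precision as given in question or answer.
Material-by-material LOI:
  Talc: 218.1 × 0.05060 = 11.04 g
  Periclase: 32.94 × 0.01470 = 0.4842 g
  Zircon sand: 30.66 × 0.001000 = 0.03066 g
  Sodium sulfate: 39.40 × 0.5635 = 22.20 g
  Boric acid: 29.42 × 0.4350 = 12.80 g
Total LOI = 46.55 g
Glass = batch − LOI = 350.5 − 46.55 = 304.0 g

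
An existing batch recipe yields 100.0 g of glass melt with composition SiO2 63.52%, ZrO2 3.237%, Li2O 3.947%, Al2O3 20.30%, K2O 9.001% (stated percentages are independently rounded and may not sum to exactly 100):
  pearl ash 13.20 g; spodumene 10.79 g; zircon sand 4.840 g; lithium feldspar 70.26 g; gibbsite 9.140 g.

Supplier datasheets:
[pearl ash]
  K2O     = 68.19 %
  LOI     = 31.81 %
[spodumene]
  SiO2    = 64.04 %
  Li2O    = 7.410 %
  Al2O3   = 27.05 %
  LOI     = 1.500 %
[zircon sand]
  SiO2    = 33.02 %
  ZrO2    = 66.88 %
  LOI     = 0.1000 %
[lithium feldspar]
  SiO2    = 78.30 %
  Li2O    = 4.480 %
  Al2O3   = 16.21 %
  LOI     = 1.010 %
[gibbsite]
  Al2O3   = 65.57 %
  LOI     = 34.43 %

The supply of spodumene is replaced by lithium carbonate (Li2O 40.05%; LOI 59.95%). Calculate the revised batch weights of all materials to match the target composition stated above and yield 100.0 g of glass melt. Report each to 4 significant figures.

Revised batch per 100.0 g glass melt:
  pearl ash: 13.20 g
  lithium carbonate: 1.009 g
  zircon sand: 4.840 g
  lithium feldspar: 79.08 g
  gibbsite: 11.41 g
Total batch = 109.5 g; LOI loss = 9.536 g

All internal work maintains full precision in every operation; intermediates are displayed (rounded to 4 significant digits) when written out. Exactly one rounding is applied to every reported value — derived quantities, including totals, the five compositions, the yield, LOI, net glass mass, are carried from the batch weights at 100.0 g of glass in full float precision as quoted within question or answer.
Target oxide masses per 100.0 g glass melt:
  SiO2: 63.52% × 100.0 = 63.52 g
  ZrO2: 3.237% × 100.0 = 3.237 g
  Li2O: 3.947% × 100.0 = 3.947 g
  Al2O3: 20.30% × 100.0 = 20.30 g
  K2O: 9.001% × 100.0 = 9.001 g
A balance pass over the oxides, from the weights as reported, for the quoted basis mass (delivered sums recover each target within answer rounding):
  SiO2: 4.840·0.3302 + 79.08·0.7830 = 63.52 g (target 63.52 g)
  ZrO2: 4.840·0.6688 = 3.237 g (target 3.237 g)
  Li2O: 1.009·0.4005 + 79.08·0.04480 = 3.947 g (target 3.947 g)
  Al2O3: 79.08·0.1621 + 11.41·0.6557 = 20.30 g (target 20.30 g)
  K2O: 13.20·0.6819 = 9.001 g (target 9.001 g)
Glass-mass closure: net batch after ignition = 100.0 g (the targets, summed, come to 100.0 g; stated basis 100.0 g — differing by rounding only).
Summing the batch: Σ batch = 109.5 g; LOI removed, Σ of batch·LOI: 9.536 g; glass ÷ batch gives a yield of 91.29%.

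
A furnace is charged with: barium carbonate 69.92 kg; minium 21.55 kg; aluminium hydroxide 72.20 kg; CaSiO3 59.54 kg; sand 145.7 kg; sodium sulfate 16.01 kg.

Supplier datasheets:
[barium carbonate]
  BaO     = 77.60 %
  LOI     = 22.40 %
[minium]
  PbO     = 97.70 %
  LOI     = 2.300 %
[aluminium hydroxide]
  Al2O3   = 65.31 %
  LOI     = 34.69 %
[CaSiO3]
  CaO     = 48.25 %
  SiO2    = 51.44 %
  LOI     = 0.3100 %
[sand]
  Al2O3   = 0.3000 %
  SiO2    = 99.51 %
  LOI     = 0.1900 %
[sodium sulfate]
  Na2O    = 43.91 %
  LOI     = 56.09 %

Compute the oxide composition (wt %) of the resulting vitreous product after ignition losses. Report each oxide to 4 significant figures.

Glass mass = 334.3 kg (batch 384.9 − LOI 50.65).
Composition: CaO 8.594%, PbO 6.299%, Al2O3 14.24%, Na2O 2.103%, BaO 16.23%, SiO2 52.54%

Full float precision is maintained through the solve — the intermediate values appear (rounded to 4 significant digits) within the worked lines — each reported figure takes exactly one rounding — all derived quantities, including net glass mass, totals, LOI, the six compositions, the yield, are rebuilt from the weighed amounts for 334.3 kg of glass at full float precision as written in problem or answer.
Mass of each oxide from the mix:
  CaO: 59.54·0.4825 = 28.73 kg
  PbO: 21.55·0.9770 = 21.05 kg
  Al2O3: 72.20·0.6531 + 145.7·0.003000 = 47.59 kg
  Na2O: 16.01·0.4391 = 7.030 kg
  BaO: 69.92·0.7760 = 54.26 kg
  SiO2: 59.54·0.5144 + 145.7·0.9951 = 175.6 kg
LOI: 69.92·0.2240 + 21.55·0.02300 + 72.20·0.3469 + 59.54·0.003100 + 145.7·0.001900 + 16.01·0.5609 = 50.65 kg
Net of LOI, the glass mass = 384.9 − 50.65 = 334.3 kg (the oxide masses sum to this)
each oxide over glass, ×100, is wt %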